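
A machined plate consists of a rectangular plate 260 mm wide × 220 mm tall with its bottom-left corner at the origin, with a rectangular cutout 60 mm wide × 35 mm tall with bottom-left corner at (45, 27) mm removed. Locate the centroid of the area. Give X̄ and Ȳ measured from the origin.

plate: A = 260 × 220 = 57200.00, centroid at (130.00, 110.00).
hole: A = −(60 × 35) = -2100.00, centroid at (75.00, 44.50).
ΣA = 55100.00 mm²
ΣAX̄ = (57200.00)(130.00) + (-2100.00)(75.00) = 7278500.00 mm³
ΣAȲ = (57200.00)(110.00) + (-2100.00)(44.50) = 6198550.00 mm³
X̄ = 7278500.00 / 55100.00 = 132.10 mm
Ȳ = 6198550.00 / 55100.00 = 112.50 mm

X̄ = 132.10 mm, Ȳ = 112.50 mm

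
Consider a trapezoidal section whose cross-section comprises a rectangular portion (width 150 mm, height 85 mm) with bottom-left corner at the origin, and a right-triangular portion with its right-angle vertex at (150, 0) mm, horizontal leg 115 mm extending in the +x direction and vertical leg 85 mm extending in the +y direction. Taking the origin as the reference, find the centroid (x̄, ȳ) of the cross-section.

Part | A | x̄ᵢ | ȳᵢ | A·x̄ᵢ | A·ȳᵢ
rectangular portion | 12750.00 | 75.00 | 42.50 | 956250.00 | 541875.00
triangular portion | 4887.50 | 188.33 | 28.33 | 920479.17 | 138479.17
Σ | 17637.50 |  |  | 1876729.17 | 680354.17
x̄ = 1876729.17 / 17637.50 = 106.41 mm
ȳ = 680354.17 / 17637.50 = 38.57 mm

x̄ = 106.41 mm, ȳ = 38.57 mm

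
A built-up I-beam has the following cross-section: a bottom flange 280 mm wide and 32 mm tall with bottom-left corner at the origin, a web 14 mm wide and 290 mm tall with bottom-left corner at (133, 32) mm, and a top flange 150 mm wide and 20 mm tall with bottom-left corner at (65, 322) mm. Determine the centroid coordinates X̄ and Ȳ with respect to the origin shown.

bottom flange: A = 280 × 32 = 8960.00, centroid at (140.00, 16.00).
web: A = 14 × 290 = 4060.00, centroid at (140.00, 177.00).
top flange: A = 150 × 20 = 3000.00, centroid at (140.00, 332.00).
ΣA = 16020.00 mm²
ΣAX̄ = (8960.00)(140.00) + (4060.00)(140.00) + (3000.00)(140.00) = 2242800.00 mm³
ΣAȲ = (8960.00)(16.00) + (4060.00)(177.00) + (3000.00)(332.00) = 1857980.00 mm³
X̄ = 2242800.00 / 16020.00 = 140.00 mm
Ȳ = 1857980.00 / 16020.00 = 115.98 mm

X̄ = 140.00 mm, Ȳ = 115.98 mm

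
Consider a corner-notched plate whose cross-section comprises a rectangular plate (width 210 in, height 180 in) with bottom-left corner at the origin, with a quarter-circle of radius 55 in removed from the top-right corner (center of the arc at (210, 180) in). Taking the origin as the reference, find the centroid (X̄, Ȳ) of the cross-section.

X̄ = 99.52 in, Ȳ = 85.53 in

Part | A | x̄ᵢ | ȳᵢ | A·x̄ᵢ | A·ȳᵢ
plate | 37800.00 | 105.00 | 90.00 | 3969000.00 | 3402000.00
removed quarter-circle | -2375.83 | 186.66 | 156.66 | -443465.85 | -372190.97
Σ | 35424.17 |  |  | 3525534.15 | 3029809.03
X̄ = 3525534.15 / 35424.17 = 99.52 in
Ȳ = 3029809.03 / 35424.17 = 85.53 in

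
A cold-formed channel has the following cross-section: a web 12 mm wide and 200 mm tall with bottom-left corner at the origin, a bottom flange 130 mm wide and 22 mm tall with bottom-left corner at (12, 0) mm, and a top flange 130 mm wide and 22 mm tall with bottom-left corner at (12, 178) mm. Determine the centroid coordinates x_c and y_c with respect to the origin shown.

x_c = 56.01 mm, y_c = 100.00 mm

Part | A | x̄ᵢ | ȳᵢ | A·x̄ᵢ | A·ȳᵢ
web | 2400.00 | 6.00 | 100.00 | 14400.00 | 240000.00
bottom flange | 2860.00 | 77.00 | 11.00 | 220220.00 | 31460.00
top flange | 2860.00 | 77.00 | 189.00 | 220220.00 | 540540.00
Σ | 8120.00 |  |  | 454840.00 | 812000.00
x_c = 454840.00 / 8120.00 = 56.01 mm
y_c = 812000.00 / 8120.00 = 100.00 mm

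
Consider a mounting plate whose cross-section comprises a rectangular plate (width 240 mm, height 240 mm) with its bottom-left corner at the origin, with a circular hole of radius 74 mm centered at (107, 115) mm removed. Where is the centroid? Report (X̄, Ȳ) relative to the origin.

X̄ = 125.54 mm, Ȳ = 122.13 mm

Part | A | x̄ᵢ | ȳᵢ | A·x̄ᵢ | A·ȳᵢ
plate | 57600.00 | 120.00 | 120.00 | 6912000.00 | 6912000.00
hole | -17203.36 | 107.00 | 115.00 | -1840759.67 | -1978386.56
Σ | 40396.64 |  |  | 5071240.33 | 4933613.44
X̄ = 5071240.33 / 40396.64 = 125.54 mm
Ȳ = 4933613.44 / 40396.64 = 122.13 mm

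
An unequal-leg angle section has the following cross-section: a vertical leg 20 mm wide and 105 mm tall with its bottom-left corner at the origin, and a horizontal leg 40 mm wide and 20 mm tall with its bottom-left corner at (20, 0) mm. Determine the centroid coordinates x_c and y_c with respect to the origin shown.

x_c = 18.28 mm, y_c = 40.78 mm

vertical leg: A = 20 × 105 = 2100.00, centroid at (10.00, 52.50).
horizontal leg: A = 40 × 20 = 800.00, centroid at (40.00, 10.00).
ΣA = 2900.00 mm²
ΣAx_c = (2100.00)(10.00) + (800.00)(40.00) = 53000.00 mm³
ΣAy_c = (2100.00)(52.50) + (800.00)(10.00) = 118250.00 mm³
x_c = 53000.00 / 2900.00 = 18.28 mm
y_c = 118250.00 / 2900.00 = 40.78 mm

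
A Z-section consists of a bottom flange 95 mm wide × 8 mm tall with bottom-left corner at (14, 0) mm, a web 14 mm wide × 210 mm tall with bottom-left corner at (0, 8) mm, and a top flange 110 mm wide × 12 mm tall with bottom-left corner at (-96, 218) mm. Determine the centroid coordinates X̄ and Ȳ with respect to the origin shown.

Part | A | x̄ᵢ | ȳᵢ | A·x̄ᵢ | A·ȳᵢ
bottom flange | 760.00 | 61.50 | 4.00 | 46740.00 | 3040.00
web | 2940.00 | 7.00 | 113.00 | 20580.00 | 332220.00
top flange | 1320.00 | -41.00 | 224.00 | -54120.00 | 295680.00
Σ | 5020.00 |  |  | 13200.00 | 630940.00
X̄ = 13200.00 / 5020.00 = 2.63 mm
Ȳ = 630940.00 / 5020.00 = 125.69 mm

X̄ = 2.63 mm, Ȳ = 125.69 mm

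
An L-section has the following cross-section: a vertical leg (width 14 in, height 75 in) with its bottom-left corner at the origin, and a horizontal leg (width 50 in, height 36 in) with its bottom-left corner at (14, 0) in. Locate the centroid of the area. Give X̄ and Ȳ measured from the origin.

X̄ = 27.21 in, Ȳ = 25.18 in

vertical leg: A = 14 × 75 = 1050.00, centroid at (7.00, 37.50).
horizontal leg: A = 50 × 36 = 1800.00, centroid at (39.00, 18.00).
ΣA = 2850.00 in²
ΣAX̄ = (1050.00)(7.00) + (1800.00)(39.00) = 77550.00 in³
ΣAȲ = (1050.00)(37.50) + (1800.00)(18.00) = 71775.00 in³
X̄ = 77550.00 / 2850.00 = 27.21 in
Ȳ = 71775.00 / 2850.00 = 25.18 in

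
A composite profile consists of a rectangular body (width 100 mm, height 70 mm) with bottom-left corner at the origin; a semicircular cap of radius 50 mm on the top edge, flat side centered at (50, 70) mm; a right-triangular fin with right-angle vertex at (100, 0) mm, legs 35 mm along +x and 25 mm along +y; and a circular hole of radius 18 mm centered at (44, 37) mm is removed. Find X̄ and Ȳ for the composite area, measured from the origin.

Part | A | x̄ᵢ | ȳᵢ | A·x̄ᵢ | A·ȳᵢ
rectangular body | 7000.00 | 50.00 | 35.00 | 350000.00 | 245000.00
semicircular top | 3926.99 | 50.00 | 91.22 | 196349.54 | 358222.69
triangular fin | 437.50 | 111.67 | 8.33 | 48854.17 | 3645.83
hole | -1017.88 | 44.00 | 37.00 | -44786.54 | -37661.41
Σ | 10346.61 |  |  | 550417.16 | 569207.11
X̄ = 550417.16 / 10346.61 = 53.20 mm
Ȳ = 569207.11 / 10346.61 = 55.01 mm

X̄ = 53.20 mm, Ȳ = 55.01 mm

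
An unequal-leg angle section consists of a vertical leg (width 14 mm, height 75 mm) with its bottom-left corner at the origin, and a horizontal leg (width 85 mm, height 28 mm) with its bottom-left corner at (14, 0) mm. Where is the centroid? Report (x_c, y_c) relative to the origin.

Part | A | x̄ᵢ | ȳᵢ | A·x̄ᵢ | A·ȳᵢ
vertical leg | 1050.00 | 7.00 | 37.50 | 7350.00 | 39375.00
horizontal leg | 2380.00 | 56.50 | 14.00 | 134470.00 | 33320.00
Σ | 3430.00 |  |  | 141820.00 | 72695.00
x_c = 141820.00 / 3430.00 = 41.35 mm
y_c = 72695.00 / 3430.00 = 21.19 mm

x_c = 41.35 mm, y_c = 21.19 mm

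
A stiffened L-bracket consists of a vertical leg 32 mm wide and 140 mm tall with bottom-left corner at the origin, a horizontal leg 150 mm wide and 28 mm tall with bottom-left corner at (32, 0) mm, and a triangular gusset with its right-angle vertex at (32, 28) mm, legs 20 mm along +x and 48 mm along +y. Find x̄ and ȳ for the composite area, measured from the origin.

vertical leg: A = 32 × 140 = 4480.00, centroid at (16.00, 70.00).
horizontal leg: A = 150 × 28 = 4200.00, centroid at (107.00, 14.00).
gusset: A = ½·20·48 = 480.00, centroid at (38.67, 44.00).
ΣA = 9160.00 mm², ΣAx̄ = 539640.00 mm³, ΣAȳ = 393520.00 mm³.
x̄ = 539640.00/9160.00 = 58.91 mm; ȳ = 393520.00/9160.00 = 42.96 mm.

x̄ = 58.91 mm, ȳ = 42.96 mm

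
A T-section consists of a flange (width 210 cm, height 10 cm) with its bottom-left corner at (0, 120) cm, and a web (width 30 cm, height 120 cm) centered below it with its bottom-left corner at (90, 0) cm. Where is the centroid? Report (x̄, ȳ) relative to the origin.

x̄ = 105.00 cm, ȳ = 83.95 cm

Part | A | x̄ᵢ | ȳᵢ | A·x̄ᵢ | A·ȳᵢ
web | 3600.00 | 105.00 | 60.00 | 378000.00 | 216000.00
flange | 2100.00 | 105.00 | 125.00 | 220500.00 | 262500.00
Σ | 5700.00 |  |  | 598500.00 | 478500.00
x̄ = 598500.00 / 5700.00 = 105.00 cm
ȳ = 478500.00 / 5700.00 = 83.95 cm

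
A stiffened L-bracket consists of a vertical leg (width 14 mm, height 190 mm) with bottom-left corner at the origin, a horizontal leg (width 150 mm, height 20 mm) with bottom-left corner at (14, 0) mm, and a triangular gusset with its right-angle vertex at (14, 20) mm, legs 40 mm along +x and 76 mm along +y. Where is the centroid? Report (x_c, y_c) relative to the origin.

x_c = 45.57 mm, y_c = 48.97 mm

vertical leg: A = 14 × 190 = 2660.00, centroid at (7.00, 95.00).
horizontal leg: A = 150 × 20 = 3000.00, centroid at (89.00, 10.00).
gusset: A = ½·40·76 = 1520.00, centroid at (27.33, 45.33).
ΣA = 7180.00 mm²
ΣAx_c = (2660.00)(7.00) + (3000.00)(89.00) + (1520.00)(27.33) = 327166.67 mm³
ΣAy_c = (2660.00)(95.00) + (3000.00)(10.00) + (1520.00)(45.33) = 351606.67 mm³
x_c = 327166.67 / 7180.00 = 45.57 mm
y_c = 351606.67 / 7180.00 = 48.97 mm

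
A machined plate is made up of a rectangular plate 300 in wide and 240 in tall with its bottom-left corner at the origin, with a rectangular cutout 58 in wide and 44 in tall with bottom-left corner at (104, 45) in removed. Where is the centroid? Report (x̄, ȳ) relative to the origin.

plate: A = 300 × 240 = 72000.00, centroid at (150.00, 120.00).
hole: A = −(58 × 44) = -2552.00, centroid at (133.00, 67.00).
ΣA = 69448.00 in²
ΣAx̄ = (72000.00)(150.00) + (-2552.00)(133.00) = 10460584.00 in³
ΣAȳ = (72000.00)(120.00) + (-2552.00)(67.00) = 8469016.00 in³
x̄ = 10460584.00 / 69448.00 = 150.62 in
ȳ = 8469016.00 / 69448.00 = 121.95 in

x̄ = 150.62 in, ȳ = 121.95 in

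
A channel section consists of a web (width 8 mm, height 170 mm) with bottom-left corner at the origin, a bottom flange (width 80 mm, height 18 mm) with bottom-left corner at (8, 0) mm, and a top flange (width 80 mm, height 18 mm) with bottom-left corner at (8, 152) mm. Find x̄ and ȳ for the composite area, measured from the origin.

Part | A | x̄ᵢ | ȳᵢ | A·x̄ᵢ | A·ȳᵢ
web | 1360.00 | 4.00 | 85.00 | 5440.00 | 115600.00
bottom flange | 1440.00 | 48.00 | 9.00 | 69120.00 | 12960.00
top flange | 1440.00 | 48.00 | 161.00 | 69120.00 | 231840.00
Σ | 4240.00 |  |  | 143680.00 | 360400.00
x̄ = 143680.00 / 4240.00 = 33.89 mm
ȳ = 360400.00 / 4240.00 = 85.00 mm

x̄ = 33.89 mm, ȳ = 85.00 mm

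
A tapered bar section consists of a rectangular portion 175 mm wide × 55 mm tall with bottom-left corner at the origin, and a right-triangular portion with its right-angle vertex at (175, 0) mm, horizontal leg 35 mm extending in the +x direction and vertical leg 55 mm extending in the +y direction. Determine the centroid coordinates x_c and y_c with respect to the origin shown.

x_c = 96.52 mm, y_c = 26.67 mm

rectangular portion: A = 175 × 55 = 9625.00, centroid at (87.50, 27.50).
triangular portion: A = ½·35·55 = 962.50, centroid at (186.67, 18.33).
ΣA = 10587.50 mm²
ΣAx_c = (9625.00)(87.50) + (962.50)(186.67) = 1021854.17 mm³
ΣAy_c = (9625.00)(27.50) + (962.50)(18.33) = 282333.33 mm³
x_c = 1021854.17 / 10587.50 = 96.52 mm
y_c = 282333.33 / 10587.50 = 26.67 mm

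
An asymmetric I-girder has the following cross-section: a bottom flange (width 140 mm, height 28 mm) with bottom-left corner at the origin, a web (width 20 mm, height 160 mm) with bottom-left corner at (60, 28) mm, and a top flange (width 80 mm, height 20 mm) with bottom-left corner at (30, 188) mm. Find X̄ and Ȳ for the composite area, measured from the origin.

bottom flange: A = 140 × 28 = 3920.00, centroid at (70.00, 14.00).
web: A = 20 × 160 = 3200.00, centroid at (70.00, 108.00).
top flange: A = 80 × 20 = 1600.00, centroid at (70.00, 198.00).
ΣA = 8720.00 mm²
ΣAX̄ = (3920.00)(70.00) + (3200.00)(70.00) + (1600.00)(70.00) = 610400.00 mm³
ΣAȲ = (3920.00)(14.00) + (3200.00)(108.00) + (1600.00)(198.00) = 717280.00 mm³
X̄ = 610400.00 / 8720.00 = 70.00 mm
Ȳ = 717280.00 / 8720.00 = 82.26 mm

X̄ = 70.00 mm, Ȳ = 82.26 mm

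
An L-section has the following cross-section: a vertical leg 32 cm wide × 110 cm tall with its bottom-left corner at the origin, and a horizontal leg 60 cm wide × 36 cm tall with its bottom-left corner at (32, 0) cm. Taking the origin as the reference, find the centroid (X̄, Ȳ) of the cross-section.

X̄ = 33.49 cm, Ȳ = 40.93 cm

vertical leg: A = 32 × 110 = 3520.00, centroid at (16.00, 55.00).
horizontal leg: A = 60 × 36 = 2160.00, centroid at (62.00, 18.00).
ΣA = 5680.00 cm², ΣAX̄ = 190240.00 cm³, ΣAȲ = 232480.00 cm³.
X̄ = 190240.00/5680.00 = 33.49 cm; Ȳ = 232480.00/5680.00 = 40.93 cm.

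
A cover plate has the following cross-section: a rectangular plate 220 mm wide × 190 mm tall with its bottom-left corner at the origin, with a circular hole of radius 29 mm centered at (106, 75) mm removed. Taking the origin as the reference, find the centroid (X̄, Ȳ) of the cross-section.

plate: A = 220 × 190 = 41800.00, centroid at (110.00, 95.00).
hole: A = −π·29² = -2642.08, centroid at (106.00, 75.00).
ΣA = 39157.92 mm², ΣAX̄ = 4317939.58 mm³, ΣAȲ = 3772844.04 mm³.
X̄ = 4317939.58/39157.92 = 110.27 mm; Ȳ = 3772844.04/39157.92 = 96.35 mm.

X̄ = 110.27 mm, Ȳ = 96.35 mm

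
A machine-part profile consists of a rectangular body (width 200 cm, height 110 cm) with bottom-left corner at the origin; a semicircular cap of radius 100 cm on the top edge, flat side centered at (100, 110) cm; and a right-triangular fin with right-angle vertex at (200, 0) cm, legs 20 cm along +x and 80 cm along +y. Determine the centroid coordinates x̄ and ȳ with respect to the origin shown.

x̄ = 102.22 cm, ȳ = 94.16 cm

Part | A | x̄ᵢ | ȳᵢ | A·x̄ᵢ | A·ȳᵢ
rectangular body | 22000.00 | 100.00 | 55.00 | 2200000.00 | 1210000.00
semicircular top | 15707.96 | 100.00 | 152.44 | 1570796.33 | 2394542.63
triangular fin | 800.00 | 206.67 | 26.67 | 165333.33 | 21333.33
Σ | 38507.96 |  |  | 3936129.66 | 3625875.96
x̄ = 3936129.66 / 38507.96 = 102.22 cm
ȳ = 3625875.96 / 38507.96 = 94.16 cm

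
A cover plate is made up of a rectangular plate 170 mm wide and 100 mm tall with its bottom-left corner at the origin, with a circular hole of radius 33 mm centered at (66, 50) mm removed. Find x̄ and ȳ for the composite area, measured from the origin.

x̄ = 89.79 mm, ȳ = 50.00 mm

plate: A = 170 × 100 = 17000.00, centroid at (85.00, 50.00).
hole: A = −π·33² = -3421.19, centroid at (66.00, 50.00).
ΣA = 13578.81 mm², ΣAx̄ = 1219201.17 mm³, ΣAȳ = 678940.28 mm³.
x̄ = 1219201.17/13578.81 = 89.79 mm; ȳ = 678940.28/13578.81 = 50.00 mm.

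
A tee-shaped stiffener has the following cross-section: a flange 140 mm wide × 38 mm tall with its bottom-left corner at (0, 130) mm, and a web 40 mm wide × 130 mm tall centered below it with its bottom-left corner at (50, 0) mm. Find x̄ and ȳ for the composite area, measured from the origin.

web: A = 40 × 130 = 5200.00, centroid at (70.00, 65.00).
flange: A = 140 × 38 = 5320.00, centroid at (70.00, 149.00).
ΣA = 10520.00 mm²
ΣAx̄ = (5200.00)(70.00) + (5320.00)(70.00) = 736400.00 mm³
ΣAȳ = (5200.00)(65.00) + (5320.00)(149.00) = 1130680.00 mm³
x̄ = 736400.00 / 10520.00 = 70.00 mm
ȳ = 1130680.00 / 10520.00 = 107.48 mm

x̄ = 70.00 mm, ȳ = 107.48 mm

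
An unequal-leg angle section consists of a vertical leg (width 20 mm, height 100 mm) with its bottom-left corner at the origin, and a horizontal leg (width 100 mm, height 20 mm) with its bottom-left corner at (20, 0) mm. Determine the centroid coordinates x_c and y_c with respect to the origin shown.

Part | A | x̄ᵢ | ȳᵢ | A·x̄ᵢ | A·ȳᵢ
vertical leg | 2000.00 | 10.00 | 50.00 | 20000.00 | 100000.00
horizontal leg | 2000.00 | 70.00 | 10.00 | 140000.00 | 20000.00
Σ | 4000.00 |  |  | 160000.00 | 120000.00
x_c = 160000.00 / 4000.00 = 40.00 mm
y_c = 120000.00 / 4000.00 = 30.00 mm

x_c = 40.00 mm, y_c = 30.00 mm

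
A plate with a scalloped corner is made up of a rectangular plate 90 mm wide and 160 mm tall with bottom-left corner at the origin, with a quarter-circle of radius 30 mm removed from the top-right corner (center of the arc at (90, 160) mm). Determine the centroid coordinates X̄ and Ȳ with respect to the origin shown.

X̄ = 43.33 mm, Ȳ = 76.53 mm

plate: A = 90 × 160 = 14400.00, centroid at (45.00, 80.00).
removed quarter-circle: A = −¼π·30² = -706.86, centroid at (77.27, 147.27).
ΣA = 13693.14 mm²
ΣAX̄ = (14400.00)(45.00) + (-706.86)(77.27) = 593382.75 mm³
ΣAȲ = (14400.00)(80.00) + (-706.86)(147.27) = 1047902.66 mm³
X̄ = 593382.75 / 13693.14 = 43.33 mm
Ȳ = 1047902.66 / 13693.14 = 76.53 mm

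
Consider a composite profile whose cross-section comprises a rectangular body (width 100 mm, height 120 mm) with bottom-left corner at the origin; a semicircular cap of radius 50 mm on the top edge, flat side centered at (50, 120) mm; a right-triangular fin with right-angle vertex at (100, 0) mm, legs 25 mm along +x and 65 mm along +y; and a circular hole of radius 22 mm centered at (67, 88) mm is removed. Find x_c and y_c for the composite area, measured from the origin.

Part | A | x̄ᵢ | ȳᵢ | A·x̄ᵢ | A·ȳᵢ
rectangular body | 12000.00 | 50.00 | 60.00 | 600000.00 | 720000.00
semicircular top | 3926.99 | 50.00 | 141.22 | 196349.54 | 554572.23
triangular fin | 812.50 | 108.33 | 21.67 | 88020.83 | 17604.17
hole | -1520.53 | 67.00 | 88.00 | -101875.57 | -133806.71
Σ | 15218.96 |  |  | 782494.81 | 1158369.68
x_c = 782494.81 / 15218.96 = 51.42 mm
y_c = 1158369.68 / 15218.96 = 76.11 mm

x_c = 51.42 mm, y_c = 76.11 mm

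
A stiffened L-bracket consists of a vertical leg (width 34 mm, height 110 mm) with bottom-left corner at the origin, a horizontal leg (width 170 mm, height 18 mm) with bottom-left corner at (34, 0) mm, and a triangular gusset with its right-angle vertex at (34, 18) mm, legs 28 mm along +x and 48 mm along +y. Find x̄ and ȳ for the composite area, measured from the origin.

x̄ = 61.14 mm, ȳ = 34.27 mm

Part | A | x̄ᵢ | ȳᵢ | A·x̄ᵢ | A·ȳᵢ
vertical leg | 3740.00 | 17.00 | 55.00 | 63580.00 | 205700.00
horizontal leg | 3060.00 | 119.00 | 9.00 | 364140.00 | 27540.00
gusset | 672.00 | 43.33 | 34.00 | 29120.00 | 22848.00
Σ | 7472.00 |  |  | 456840.00 | 256088.00
x̄ = 456840.00 / 7472.00 = 61.14 mm
ȳ = 256088.00 / 7472.00 = 34.27 mm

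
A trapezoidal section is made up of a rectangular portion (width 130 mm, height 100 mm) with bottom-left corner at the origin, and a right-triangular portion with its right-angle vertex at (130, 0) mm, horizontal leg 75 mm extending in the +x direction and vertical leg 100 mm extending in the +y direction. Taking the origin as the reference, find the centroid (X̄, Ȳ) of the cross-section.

rectangular portion: A = 130 × 100 = 13000.00, centroid at (65.00, 50.00).
triangular portion: A = ½·75·100 = 3750.00, centroid at (155.00, 33.33).
ΣA = 16750.00 mm²
ΣAX̄ = (13000.00)(65.00) + (3750.00)(155.00) = 1426250.00 mm³
ΣAȲ = (13000.00)(50.00) + (3750.00)(33.33) = 775000.00 mm³
X̄ = 1426250.00 / 16750.00 = 85.15 mm
Ȳ = 775000.00 / 16750.00 = 46.27 mm

X̄ = 85.15 mm, Ȳ = 46.27 mm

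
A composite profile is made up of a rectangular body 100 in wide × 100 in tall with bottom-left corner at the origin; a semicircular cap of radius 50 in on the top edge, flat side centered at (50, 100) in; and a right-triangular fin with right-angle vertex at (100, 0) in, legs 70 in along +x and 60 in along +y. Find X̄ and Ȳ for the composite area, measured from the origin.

X̄ = 59.61 in, Ȳ = 63.52 in

rectangular body: A = 100 × 100 = 10000.00, centroid at (50.00, 50.00).
semicircular top: A = ½π·50² = 3926.99, centroid at (50.00, 121.22).
triangular fin: A = ½·70·60 = 2100.00, centroid at (123.33, 20.00).
ΣA = 16026.99 in², ΣAX̄ = 955349.54 in³, ΣAȲ = 1018032.42 in³.
X̄ = 955349.54/16026.99 = 59.61 in; Ȳ = 1018032.42/16026.99 = 63.52 in.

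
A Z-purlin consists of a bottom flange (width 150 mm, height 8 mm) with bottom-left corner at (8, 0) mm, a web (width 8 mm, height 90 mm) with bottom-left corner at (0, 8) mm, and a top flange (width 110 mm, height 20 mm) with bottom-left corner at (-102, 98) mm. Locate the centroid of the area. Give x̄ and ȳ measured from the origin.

x̄ = -0.22 mm, ȳ = 68.10 mm

bottom flange: A = 150 × 8 = 1200.00, centroid at (83.00, 4.00).
web: A = 8 × 90 = 720.00, centroid at (4.00, 53.00).
top flange: A = 110 × 20 = 2200.00, centroid at (-47.00, 108.00).
ΣA = 4120.00 mm², ΣAx̄ = -920.00 mm³, ΣAȳ = 280560.00 mm³.
x̄ = -920.00/4120.00 = -0.22 mm; ȳ = 280560.00/4120.00 = 68.10 mm.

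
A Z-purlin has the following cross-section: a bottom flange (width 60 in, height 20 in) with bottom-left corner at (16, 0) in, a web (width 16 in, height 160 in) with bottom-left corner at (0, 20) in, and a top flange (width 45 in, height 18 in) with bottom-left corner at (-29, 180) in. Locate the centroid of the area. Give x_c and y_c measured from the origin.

bottom flange: A = 60 × 20 = 1200.00, centroid at (46.00, 10.00).
web: A = 16 × 160 = 2560.00, centroid at (8.00, 100.00).
top flange: A = 45 × 18 = 810.00, centroid at (-6.50, 189.00).
ΣA = 4570.00 in², ΣAx_c = 70415.00 in³, ΣAy_c = 421090.00 in³.
x_c = 70415.00/4570.00 = 15.41 in; y_c = 421090.00/4570.00 = 92.14 in.

x_c = 15.41 in, y_c = 92.14 in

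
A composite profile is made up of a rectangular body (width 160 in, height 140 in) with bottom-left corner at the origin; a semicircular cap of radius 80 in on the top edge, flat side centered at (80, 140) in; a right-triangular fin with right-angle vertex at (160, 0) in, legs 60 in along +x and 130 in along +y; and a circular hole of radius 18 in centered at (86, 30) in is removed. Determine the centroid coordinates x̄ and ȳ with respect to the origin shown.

x̄ = 90.86 in, ȳ = 97.78 in

Part | A | x̄ᵢ | ȳᵢ | A·x̄ᵢ | A·ȳᵢ
rectangular body | 22400.00 | 80.00 | 70.00 | 1792000.00 | 1568000.00
semicircular top | 10053.10 | 80.00 | 173.95 | 804247.72 | 1748766.84
triangular fin | 3900.00 | 180.00 | 43.33 | 702000.00 | 169000.00
hole | -1017.88 | 86.00 | 30.00 | -87537.34 | -30536.28
Σ | 35335.22 |  |  | 3210710.38 | 3455230.56
x̄ = 3210710.38 / 35335.22 = 90.86 in
ȳ = 3455230.56 / 35335.22 = 97.78 in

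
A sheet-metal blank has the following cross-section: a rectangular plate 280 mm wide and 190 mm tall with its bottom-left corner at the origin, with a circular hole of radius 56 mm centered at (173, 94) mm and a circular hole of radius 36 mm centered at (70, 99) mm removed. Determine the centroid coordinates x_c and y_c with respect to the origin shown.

x_c = 138.98 mm, y_c = 94.84 mm

plate: A = 280 × 190 = 53200.00, centroid at (140.00, 95.00).
hole 1: A = −π·56² = -9852.03, centroid at (173.00, 94.00).
hole 2: A = −π·36² = -4071.50, centroid at (70.00, 99.00).
ΣA = 39276.46 mm²
ΣAx_c = (53200.00)(140.00) + (-9852.03)(173.00) + (-4071.50)(70.00) = 5458592.74 mm³
ΣAy_c = (53200.00)(95.00) + (-9852.03)(94.00) + (-4071.50)(99.00) = 3724829.85 mm³
x_c = 5458592.74 / 39276.46 = 138.98 mm
y_c = 3724829.85 / 39276.46 = 94.84 mm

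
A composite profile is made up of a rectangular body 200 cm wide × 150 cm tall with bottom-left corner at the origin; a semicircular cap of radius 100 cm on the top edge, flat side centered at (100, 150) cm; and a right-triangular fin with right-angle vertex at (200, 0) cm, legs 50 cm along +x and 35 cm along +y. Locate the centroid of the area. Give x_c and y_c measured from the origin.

Part | A | x̄ᵢ | ȳᵢ | A·x̄ᵢ | A·ȳᵢ
rectangular body | 30000.00 | 100.00 | 75.00 | 3000000.00 | 2250000.00
semicircular top | 15707.96 | 100.00 | 192.44 | 1570796.33 | 3022861.16
triangular fin | 875.00 | 216.67 | 11.67 | 189583.33 | 10208.33
Σ | 46582.96 |  |  | 4760379.66 | 5283069.49
x_c = 4760379.66 / 46582.96 = 102.19 cm
y_c = 5283069.49 / 46582.96 = 113.41 cm

x_c = 102.19 cm, y_c = 113.41 cm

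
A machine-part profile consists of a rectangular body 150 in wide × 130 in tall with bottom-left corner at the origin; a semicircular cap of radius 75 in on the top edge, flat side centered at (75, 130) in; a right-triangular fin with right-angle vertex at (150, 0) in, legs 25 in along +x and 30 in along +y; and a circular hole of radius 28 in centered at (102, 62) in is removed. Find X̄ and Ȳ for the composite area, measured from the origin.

Part | A | x̄ᵢ | ȳᵢ | A·x̄ᵢ | A·ȳᵢ
rectangular body | 19500.00 | 75.00 | 65.00 | 1462500.00 | 1267500.00
semicircular top | 8835.73 | 75.00 | 161.83 | 662679.70 | 1429894.81
triangular fin | 375.00 | 158.33 | 10.00 | 59375.00 | 3750.00
hole | -2463.01 | 102.00 | 62.00 | -251226.88 | -152706.54
Σ | 26247.72 |  |  | 1933327.82 | 2548438.28
X̄ = 1933327.82 / 26247.72 = 73.66 in
Ȳ = 2548438.28 / 26247.72 = 97.09 in

X̄ = 73.66 in, Ȳ = 97.09 in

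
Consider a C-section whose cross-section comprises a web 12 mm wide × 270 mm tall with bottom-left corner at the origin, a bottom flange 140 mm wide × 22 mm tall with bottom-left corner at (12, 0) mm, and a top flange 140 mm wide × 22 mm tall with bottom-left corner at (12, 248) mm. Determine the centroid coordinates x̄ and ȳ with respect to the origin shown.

Part | A | x̄ᵢ | ȳᵢ | A·x̄ᵢ | A·ȳᵢ
web | 3240.00 | 6.00 | 135.00 | 19440.00 | 437400.00
bottom flange | 3080.00 | 82.00 | 11.00 | 252560.00 | 33880.00
top flange | 3080.00 | 82.00 | 259.00 | 252560.00 | 797720.00
Σ | 9400.00 |  |  | 524560.00 | 1269000.00
x̄ = 524560.00 / 9400.00 = 55.80 mm
ȳ = 1269000.00 / 9400.00 = 135.00 mm

x̄ = 55.80 mm, ȳ = 135.00 mm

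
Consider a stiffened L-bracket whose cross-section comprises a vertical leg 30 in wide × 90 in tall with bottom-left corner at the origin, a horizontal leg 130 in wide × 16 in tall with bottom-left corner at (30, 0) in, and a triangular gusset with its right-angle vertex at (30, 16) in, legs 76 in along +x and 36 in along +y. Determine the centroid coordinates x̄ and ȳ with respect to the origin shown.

vertical leg: A = 30 × 90 = 2700.00, centroid at (15.00, 45.00).
horizontal leg: A = 130 × 16 = 2080.00, centroid at (95.00, 8.00).
gusset: A = ½·76·36 = 1368.00, centroid at (55.33, 28.00).
ΣA = 6148.00 in², ΣAx̄ = 313796.00 in³, ΣAȳ = 176444.00 in³.
x̄ = 313796.00/6148.00 = 51.04 in; ȳ = 176444.00/6148.00 = 28.70 in.

x̄ = 51.04 in, ȳ = 28.70 in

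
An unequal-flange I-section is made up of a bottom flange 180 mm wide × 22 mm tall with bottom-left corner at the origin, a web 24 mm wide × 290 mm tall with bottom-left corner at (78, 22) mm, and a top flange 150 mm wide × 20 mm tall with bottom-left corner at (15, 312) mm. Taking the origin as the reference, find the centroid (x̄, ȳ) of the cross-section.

x̄ = 90.00 mm, ȳ = 156.03 mm

bottom flange: A = 180 × 22 = 3960.00, centroid at (90.00, 11.00).
web: A = 24 × 290 = 6960.00, centroid at (90.00, 167.00).
top flange: A = 150 × 20 = 3000.00, centroid at (90.00, 322.00).
ΣA = 13920.00 mm²
ΣAx̄ = (3960.00)(90.00) + (6960.00)(90.00) + (3000.00)(90.00) = 1252800.00 mm³
ΣAȳ = (3960.00)(11.00) + (6960.00)(167.00) + (3000.00)(322.00) = 2171880.00 mm³
x̄ = 1252800.00 / 13920.00 = 90.00 mm
ȳ = 2171880.00 / 13920.00 = 156.03 mm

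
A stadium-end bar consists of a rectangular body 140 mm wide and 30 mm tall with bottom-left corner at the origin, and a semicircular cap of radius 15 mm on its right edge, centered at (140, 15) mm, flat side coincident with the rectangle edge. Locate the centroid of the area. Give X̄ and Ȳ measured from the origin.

rectangular body: A = 140 × 30 = 4200.00, centroid at (70.00, 15.00).
semicircular end: A = ½π·15² = 353.43, centroid at (146.37, 15.00).
ΣA = 4553.43 mm², ΣAX̄ = 345730.08 mm³, ΣAȲ = 68301.44 mm³.
X̄ = 345730.08/4553.43 = 75.93 mm; Ȳ = 68301.44/4553.43 = 15.00 mm.

X̄ = 75.93 mm, Ȳ = 15.00 mm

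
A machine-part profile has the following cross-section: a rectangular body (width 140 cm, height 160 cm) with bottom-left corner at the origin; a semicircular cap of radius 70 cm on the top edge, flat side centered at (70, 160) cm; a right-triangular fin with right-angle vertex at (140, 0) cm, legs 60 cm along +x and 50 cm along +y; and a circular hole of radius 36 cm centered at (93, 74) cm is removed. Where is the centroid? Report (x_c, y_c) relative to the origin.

Part | A | x̄ᵢ | ȳᵢ | A·x̄ᵢ | A·ȳᵢ
rectangular body | 22400.00 | 70.00 | 80.00 | 1568000.00 | 1792000.00
semicircular top | 7696.90 | 70.00 | 189.71 | 538783.14 | 1460170.99
triangular fin | 1500.00 | 160.00 | 16.67 | 240000.00 | 25000.00
hole | -4071.50 | 93.00 | 74.00 | -378649.88 | -301291.30
Σ | 27525.40 |  |  | 1968133.26 | 2975879.69
x_c = 1968133.26 / 27525.40 = 71.50 cm
y_c = 2975879.69 / 27525.40 = 108.11 cm

x_c = 71.50 cm, y_c = 108.11 cm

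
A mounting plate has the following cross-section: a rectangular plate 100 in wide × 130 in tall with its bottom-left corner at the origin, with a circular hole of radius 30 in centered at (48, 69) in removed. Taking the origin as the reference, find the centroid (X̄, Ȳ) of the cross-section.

X̄ = 50.56 in, Ȳ = 63.89 in

Part | A | x̄ᵢ | ȳᵢ | A·x̄ᵢ | A·ȳᵢ
plate | 13000.00 | 50.00 | 65.00 | 650000.00 | 845000.00
hole | -2827.43 | 48.00 | 69.00 | -135716.80 | -195092.90
Σ | 10172.57 |  |  | 514283.20 | 649907.10
X̄ = 514283.20 / 10172.57 = 50.56 in
Ȳ = 649907.10 / 10172.57 = 63.89 in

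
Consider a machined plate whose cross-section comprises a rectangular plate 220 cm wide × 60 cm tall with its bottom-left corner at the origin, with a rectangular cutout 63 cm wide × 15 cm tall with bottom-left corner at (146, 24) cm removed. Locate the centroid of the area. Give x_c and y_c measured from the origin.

plate: A = 220 × 60 = 13200.00, centroid at (110.00, 30.00).
hole: A = −(63 × 15) = -945.00, centroid at (177.50, 31.50).
ΣA = 12255.00 cm²
ΣAx_c = (13200.00)(110.00) + (-945.00)(177.50) = 1284262.50 cm³
ΣAy_c = (13200.00)(30.00) + (-945.00)(31.50) = 366232.50 cm³
x_c = 1284262.50 / 12255.00 = 104.79 cm
y_c = 366232.50 / 12255.00 = 29.88 cm

x_c = 104.79 cm, y_c = 29.88 cm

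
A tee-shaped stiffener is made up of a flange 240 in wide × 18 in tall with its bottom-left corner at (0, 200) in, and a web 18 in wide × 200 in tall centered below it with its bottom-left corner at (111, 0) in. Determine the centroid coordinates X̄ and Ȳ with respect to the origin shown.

Part | A | x̄ᵢ | ȳᵢ | A·x̄ᵢ | A·ȳᵢ
web | 3600.00 | 120.00 | 100.00 | 432000.00 | 360000.00
flange | 4320.00 | 120.00 | 209.00 | 518400.00 | 902880.00
Σ | 7920.00 |  |  | 950400.00 | 1262880.00
X̄ = 950400.00 / 7920.00 = 120.00 in
Ȳ = 1262880.00 / 7920.00 = 159.45 in

X̄ = 120.00 in, Ȳ = 159.45 in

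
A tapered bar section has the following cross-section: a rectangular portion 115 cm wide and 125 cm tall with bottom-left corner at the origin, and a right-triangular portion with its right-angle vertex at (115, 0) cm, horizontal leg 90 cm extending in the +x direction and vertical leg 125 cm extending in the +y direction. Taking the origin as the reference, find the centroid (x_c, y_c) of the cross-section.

Part | A | x̄ᵢ | ȳᵢ | A·x̄ᵢ | A·ȳᵢ
rectangular portion | 14375.00 | 57.50 | 62.50 | 826562.50 | 898437.50
triangular portion | 5625.00 | 145.00 | 41.67 | 815625.00 | 234375.00
Σ | 20000.00 |  |  | 1642187.50 | 1132812.50
x_c = 1642187.50 / 20000.00 = 82.11 cm
y_c = 1132812.50 / 20000.00 = 56.64 cm

x_c = 82.11 cm, y_c = 56.64 cm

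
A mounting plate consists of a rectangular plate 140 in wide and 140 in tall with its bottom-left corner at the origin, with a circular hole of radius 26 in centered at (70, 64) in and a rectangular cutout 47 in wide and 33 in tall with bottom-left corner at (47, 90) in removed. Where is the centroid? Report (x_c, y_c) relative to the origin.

Part | A | x̄ᵢ | ȳᵢ | A·x̄ᵢ | A·ȳᵢ
plate | 19600.00 | 70.00 | 70.00 | 1372000.00 | 1372000.00
hole 1 | -2123.72 | 70.00 | 64.00 | -148660.16 | -135917.86
hole 2 | -1551.00 | 70.50 | 106.50 | -109345.50 | -165181.50
Σ | 15925.28 |  |  | 1113994.34 | 1070900.64
x_c = 1113994.34 / 15925.28 = 69.95 in
y_c = 1070900.64 / 15925.28 = 67.25 in

x_c = 69.95 in, y_c = 67.25 in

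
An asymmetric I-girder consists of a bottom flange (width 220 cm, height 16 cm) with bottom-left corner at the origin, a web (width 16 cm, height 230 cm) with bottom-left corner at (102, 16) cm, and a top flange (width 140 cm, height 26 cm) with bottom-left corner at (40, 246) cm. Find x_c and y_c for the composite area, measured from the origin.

x_c = 110.00 cm, y_c = 134.04 cm

bottom flange: A = 220 × 16 = 3520.00, centroid at (110.00, 8.00).
web: A = 16 × 230 = 3680.00, centroid at (110.00, 131.00).
top flange: A = 140 × 26 = 3640.00, centroid at (110.00, 259.00).
ΣA = 10840.00 cm²
ΣAx_c = (3520.00)(110.00) + (3680.00)(110.00) + (3640.00)(110.00) = 1192400.00 cm³
ΣAy_c = (3520.00)(8.00) + (3680.00)(131.00) + (3640.00)(259.00) = 1453000.00 cm³
x_c = 1192400.00 / 10840.00 = 110.00 cm
y_c = 1453000.00 / 10840.00 = 134.04 cm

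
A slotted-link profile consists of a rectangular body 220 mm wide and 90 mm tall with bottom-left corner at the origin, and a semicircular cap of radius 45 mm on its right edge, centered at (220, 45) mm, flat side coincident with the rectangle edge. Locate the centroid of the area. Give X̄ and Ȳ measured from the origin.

X̄ = 127.87 mm, Ȳ = 45.00 mm

Part | A | x̄ᵢ | ȳᵢ | A·x̄ᵢ | A·ȳᵢ
rectangular body | 19800.00 | 110.00 | 45.00 | 2178000.00 | 891000.00
semicircular end | 3180.86 | 239.10 | 45.00 | 760539.76 | 143138.82
Σ | 22980.86 |  |  | 2938539.76 | 1034138.82
X̄ = 2938539.76 / 22980.86 = 127.87 mm
Ȳ = 1034138.82 / 22980.86 = 45.00 mm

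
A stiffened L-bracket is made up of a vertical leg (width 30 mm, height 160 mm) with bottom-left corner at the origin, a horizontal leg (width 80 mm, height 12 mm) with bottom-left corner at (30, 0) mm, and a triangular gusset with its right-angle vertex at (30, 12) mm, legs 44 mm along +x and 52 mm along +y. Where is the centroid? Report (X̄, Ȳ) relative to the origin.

X̄ = 27.56 mm, Ȳ = 61.31 mm

Part | A | x̄ᵢ | ȳᵢ | A·x̄ᵢ | A·ȳᵢ
vertical leg | 4800.00 | 15.00 | 80.00 | 72000.00 | 384000.00
horizontal leg | 960.00 | 70.00 | 6.00 | 67200.00 | 5760.00
gusset | 1144.00 | 44.67 | 29.33 | 51098.67 | 33557.33
Σ | 6904.00 |  |  | 190298.67 | 423317.33
X̄ = 190298.67 / 6904.00 = 27.56 mm
Ȳ = 423317.33 / 6904.00 = 61.31 mm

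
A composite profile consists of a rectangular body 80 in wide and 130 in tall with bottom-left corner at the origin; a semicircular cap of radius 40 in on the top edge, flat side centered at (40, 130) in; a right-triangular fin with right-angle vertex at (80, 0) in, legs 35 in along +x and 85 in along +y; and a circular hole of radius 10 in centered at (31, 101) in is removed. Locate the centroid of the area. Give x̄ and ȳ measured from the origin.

Part | A | x̄ᵢ | ȳᵢ | A·x̄ᵢ | A·ȳᵢ
rectangular body | 10400.00 | 40.00 | 65.00 | 416000.00 | 676000.00
semicircular top | 2513.27 | 40.00 | 146.98 | 100530.96 | 369392.30
triangular fin | 1487.50 | 91.67 | 28.33 | 136354.17 | 42145.83
hole | -314.16 | 31.00 | 101.00 | -9738.94 | -31730.09
Σ | 14086.61 |  |  | 643146.19 | 1055808.05
x̄ = 643146.19 / 14086.61 = 45.66 in
ȳ = 1055808.05 / 14086.61 = 74.95 in

x̄ = 45.66 in, ȳ = 74.95 in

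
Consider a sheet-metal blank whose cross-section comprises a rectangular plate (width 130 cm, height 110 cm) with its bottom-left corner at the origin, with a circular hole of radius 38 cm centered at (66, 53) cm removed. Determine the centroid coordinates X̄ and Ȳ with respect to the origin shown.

X̄ = 64.54 cm, Ȳ = 55.93 cm

plate: A = 130 × 110 = 14300.00, centroid at (65.00, 55.00).
hole: A = −π·38² = -4536.46, centroid at (66.00, 53.00).
ΣA = 9763.54 cm², ΣAX̄ = 630093.65 cm³, ΣAȲ = 546067.63 cm³.
X̄ = 630093.65/9763.54 = 64.54 cm; Ȳ = 546067.63/9763.54 = 55.93 cm.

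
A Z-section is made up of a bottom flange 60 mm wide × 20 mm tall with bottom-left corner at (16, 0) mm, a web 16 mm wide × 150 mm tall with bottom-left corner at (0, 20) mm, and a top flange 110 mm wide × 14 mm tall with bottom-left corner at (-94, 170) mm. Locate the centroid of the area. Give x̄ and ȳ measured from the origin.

bottom flange: A = 60 × 20 = 1200.00, centroid at (46.00, 10.00).
web: A = 16 × 150 = 2400.00, centroid at (8.00, 95.00).
top flange: A = 110 × 14 = 1540.00, centroid at (-39.00, 177.00).
ΣA = 5140.00 mm²
ΣAx̄ = (1200.00)(46.00) + (2400.00)(8.00) + (1540.00)(-39.00) = 14340.00 mm³
ΣAȳ = (1200.00)(10.00) + (2400.00)(95.00) + (1540.00)(177.00) = 512580.00 mm³
x̄ = 14340.00 / 5140.00 = 2.79 mm
ȳ = 512580.00 / 5140.00 = 99.72 mm

x̄ = 2.79 mm, ȳ = 99.72 mm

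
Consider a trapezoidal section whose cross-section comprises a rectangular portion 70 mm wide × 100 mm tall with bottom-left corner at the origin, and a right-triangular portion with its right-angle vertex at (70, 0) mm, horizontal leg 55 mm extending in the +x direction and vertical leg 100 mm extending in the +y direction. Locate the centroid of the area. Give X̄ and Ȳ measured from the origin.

X̄ = 50.04 mm, Ȳ = 45.30 mm

rectangular portion: A = 70 × 100 = 7000.00, centroid at (35.00, 50.00).
triangular portion: A = ½·55·100 = 2750.00, centroid at (88.33, 33.33).
ΣA = 9750.00 mm²
ΣAX̄ = (7000.00)(35.00) + (2750.00)(88.33) = 487916.67 mm³
ΣAȲ = (7000.00)(50.00) + (2750.00)(33.33) = 441666.67 mm³
X̄ = 487916.67 / 9750.00 = 50.04 mm
Ȳ = 441666.67 / 9750.00 = 45.30 mm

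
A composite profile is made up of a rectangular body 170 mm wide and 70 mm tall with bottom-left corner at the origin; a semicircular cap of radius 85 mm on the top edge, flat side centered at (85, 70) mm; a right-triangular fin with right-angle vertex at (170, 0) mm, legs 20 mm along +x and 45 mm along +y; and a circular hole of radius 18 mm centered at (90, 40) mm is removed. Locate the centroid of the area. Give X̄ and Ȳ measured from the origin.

rectangular body: A = 170 × 70 = 11900.00, centroid at (85.00, 35.00).
semicircular top: A = ½π·85² = 11349.00, centroid at (85.00, 106.08).
triangular fin: A = ½·20·45 = 450.00, centroid at (176.67, 15.00).
hole: A = −π·18² = -1017.88, centroid at (90.00, 40.00).
ΣA = 22681.13 mm², ΣAX̄ = 1964056.45 mm³, ΣAȲ = 1586381.87 mm³.
X̄ = 1964056.45/22681.13 = 86.59 mm; Ȳ = 1586381.87/22681.13 = 69.94 mm.

X̄ = 86.59 mm, Ȳ = 69.94 mm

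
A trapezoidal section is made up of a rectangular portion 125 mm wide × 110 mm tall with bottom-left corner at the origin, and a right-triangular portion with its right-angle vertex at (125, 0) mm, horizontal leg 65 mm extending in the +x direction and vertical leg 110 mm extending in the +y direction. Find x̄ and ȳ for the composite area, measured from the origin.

x̄ = 79.87 mm, ȳ = 51.22 mm

Part | A | x̄ᵢ | ȳᵢ | A·x̄ᵢ | A·ȳᵢ
rectangular portion | 13750.00 | 62.50 | 55.00 | 859375.00 | 756250.00
triangular portion | 3575.00 | 146.67 | 36.67 | 524333.33 | 131083.33
Σ | 17325.00 |  |  | 1383708.33 | 887333.33
x̄ = 1383708.33 / 17325.00 = 79.87 mm
ȳ = 887333.33 / 17325.00 = 51.22 mm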